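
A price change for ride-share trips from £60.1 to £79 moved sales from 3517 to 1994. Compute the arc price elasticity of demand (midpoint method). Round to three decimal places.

ΔQ = 1994 − 3517 = -1523; ΔP = 79 − 60.1 = 18.9.
Midpoints: P̄ = 69.55, Q̄ = 2755.5.
ε = (ΔQ/ΔP)(P̄/Q̄) = (-1523/18.9)(69.55/2755.5).

-2.034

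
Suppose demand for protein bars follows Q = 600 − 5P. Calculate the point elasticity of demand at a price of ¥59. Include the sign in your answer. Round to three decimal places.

At P = 59, Q = 305.
dQ/dP = −5.
ε = (dQ/dP)(P/Q) = (-5)(59/305).
|ε| < 1, so demand is inelastic at this price.

-0.967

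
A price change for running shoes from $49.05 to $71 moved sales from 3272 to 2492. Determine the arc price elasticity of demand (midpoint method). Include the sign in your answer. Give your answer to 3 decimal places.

ΔQ = 2492 − 3272 = -780; ΔP = 71 − 49.05 = 21.95.
Midpoints: P̄ = 60.02, Q̄ = 2882.0.
ε = (ΔQ/ΔP)(P̄/Q̄) = (-780/21.95)(60.02/2882.0).

-0.740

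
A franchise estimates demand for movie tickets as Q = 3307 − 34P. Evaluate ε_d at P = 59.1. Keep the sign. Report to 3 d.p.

At P = 59.1, Q = 1297.600.
dQ/dP = −34.
ε = (dQ/dP)(P/Q) = (-34)(59.1/1297.600).
|ε| > 1, so demand is elastic at this price.

-1.549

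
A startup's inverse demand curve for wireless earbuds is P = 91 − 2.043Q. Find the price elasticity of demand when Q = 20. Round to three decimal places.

-1.227

At Q = 20, P = 91 − 2.043(20) = 50.14.
dP/dQ = −2.043, so dQ/dP = 1/(−2.043) = -0.489.
ε = (dQ/dP)(P/Q) = (-0.489)(50.14/20).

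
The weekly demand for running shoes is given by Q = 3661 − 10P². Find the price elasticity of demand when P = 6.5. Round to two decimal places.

At P = 6.5, Q = 3238.500.
dQ/dP = −20P = -130.
ε = (dQ/dP)(P/Q) = (-130)(6.5/3238.500).
|ε| < 1, so demand is inelastic at this price.

-0.26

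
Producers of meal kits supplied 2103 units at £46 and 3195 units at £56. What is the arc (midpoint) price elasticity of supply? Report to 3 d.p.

2.102

ΔQ = 3195 − 2103 = 1092; ΔP = 56 − 46 = 10.
Midpoints: P̄ = 51.00, Q̄ = 2649.0.
ε_s = (ΔQ/ΔP)(P̄/Q̄) = (1092/10)(51.00/2649.0).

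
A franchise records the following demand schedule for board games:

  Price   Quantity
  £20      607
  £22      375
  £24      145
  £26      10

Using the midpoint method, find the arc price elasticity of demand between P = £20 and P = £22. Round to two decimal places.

At P = 20, Q = 607; at P = 22, Q = 375.
ΔQ = -232, ΔP = 2. Midpoints: P̄ = 21.00, Q̄ = 491.0.
ε = (ΔQ/ΔP)(P̄/Q̄) = (-232/2)(21.00/491.0).

-4.96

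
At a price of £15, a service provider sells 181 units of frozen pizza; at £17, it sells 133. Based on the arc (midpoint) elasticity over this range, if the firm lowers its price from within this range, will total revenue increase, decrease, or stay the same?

Arc ε = (-48/2)(16.00/157.0) ≈ -2.446.
|ε| = 2.45 > 1, so demand is elastic. A price cut therefore raises total revenue.

increase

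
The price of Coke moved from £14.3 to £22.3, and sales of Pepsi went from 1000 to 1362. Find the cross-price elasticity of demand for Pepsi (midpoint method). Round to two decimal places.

0.70

ΔQ_x = 1362 − 1000 = 362; ΔP_y = 22.3 − 14.3 = 8.
Midpoints: P̄_y = 18.30, Q̄_x = 1181.0.
ε_xy = (ΔQ_x/ΔP_y)(P̄_y/Q̄_x) = (362/8)(18.30/1181.0).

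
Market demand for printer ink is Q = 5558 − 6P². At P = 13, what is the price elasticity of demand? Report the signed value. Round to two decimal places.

At P = 13, Q = 4544.
dQ/dP = −12P = -156.
ε = (dQ/dP)(P/Q) = (-156)(13/4544).

-0.45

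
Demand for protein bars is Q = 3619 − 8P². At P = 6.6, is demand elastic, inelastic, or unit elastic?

inelastic

Q = 3270.520, dQ/dP = -105.600.
ε = (dQ/dP)(P/Q) ≈ -0.213.
|ε| = 0.21 < 1.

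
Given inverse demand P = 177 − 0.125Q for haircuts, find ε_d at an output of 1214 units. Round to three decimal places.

At Q = 1214, P = 177 − 0.125(1214) = 25.25.
dP/dQ = −0.125, so dQ/dP = 1/(−0.125) = -8.000.
ε = (dQ/dP)(P/Q) = (-8.000)(25.25/1214).

-0.166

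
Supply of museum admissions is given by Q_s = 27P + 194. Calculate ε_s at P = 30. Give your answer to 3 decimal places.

0.807

At P = 30, Q_s = 1004.
dQ_s/dP = 27.
ε_s = (dQ_s/dP)(P/Q_s) = (27)(30/1004).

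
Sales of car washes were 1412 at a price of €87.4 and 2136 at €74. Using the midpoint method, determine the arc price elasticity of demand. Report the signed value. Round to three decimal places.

ΔQ = 2136 − 1412 = 724; ΔP = 74 − 87.4 = -13.4.
Midpoints: P̄ = 80.70, Q̄ = 1774.0.
ε = (ΔQ/ΔP)(P̄/Q̄) = (724/-13.4)(80.70/1774.0).

-2.458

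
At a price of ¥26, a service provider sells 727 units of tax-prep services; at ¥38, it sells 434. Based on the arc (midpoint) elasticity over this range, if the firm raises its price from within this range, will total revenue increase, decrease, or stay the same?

decrease

Arc ε = (-293/12)(32.00/580.5) ≈ -1.346.
|ε| = 1.35 > 1, so demand is elastic. A price rise therefore reduces total revenue.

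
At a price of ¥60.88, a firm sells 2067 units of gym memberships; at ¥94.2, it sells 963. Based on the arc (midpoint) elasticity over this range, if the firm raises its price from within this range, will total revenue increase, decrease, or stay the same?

decrease

Arc ε = (-1104/33.32)(77.54/1515.0) ≈ -1.696.
|ε| = 1.70 > 1, so demand is elastic. A price rise therefore reduces total revenue.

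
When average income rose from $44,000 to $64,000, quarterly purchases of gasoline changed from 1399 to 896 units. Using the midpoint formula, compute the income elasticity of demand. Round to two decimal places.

ΔQ = -503, ΔI = 20000. Midpoints: Ī = 54,000, Q̄ = 1147.5.
ε_I = (ΔQ/ΔI)(Ī/Q̄) = (-503/20000)(54000/1147.5).
ε_I < 0, so the good is inferior.

-1.18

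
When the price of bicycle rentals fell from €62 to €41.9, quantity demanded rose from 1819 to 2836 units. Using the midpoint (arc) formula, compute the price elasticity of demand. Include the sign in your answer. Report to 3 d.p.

-1.129

ΔQ = 2836 − 1819 = 1017; ΔP = 41.9 − 62 = -20.1.
Midpoints: P̄ = 51.95, Q̄ = 2327.5.
ε = (ΔQ/ΔP)(P̄/Q̄) = (1017/-20.1)(51.95/2327.5).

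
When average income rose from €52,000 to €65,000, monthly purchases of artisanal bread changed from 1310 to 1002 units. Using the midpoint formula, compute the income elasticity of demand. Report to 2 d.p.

ΔQ = -308, ΔI = 13000. Midpoints: Ī = 58,500, Q̄ = 1156.0.
ε_I = (ΔQ/ΔI)(Ī/Q̄) = (-308/13000)(58500/1156.0).
ε_I < 0, so the good is inferior.

-1.20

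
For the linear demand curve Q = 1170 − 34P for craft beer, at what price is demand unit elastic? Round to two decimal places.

17.21

For linear demand Q = a − bP, ε = −bP/(a − bP). |ε| = 1 when bP = a − bP, i.e. P = a/(2b).
P = 1170/(2·34) = 1170/68 = 17.2059.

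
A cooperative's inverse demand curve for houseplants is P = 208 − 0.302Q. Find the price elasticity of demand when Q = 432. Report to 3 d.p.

At Q = 432, P = 208 − 0.302(432) = 77.54.
dP/dQ = −0.302, so dQ/dP = 1/(−0.302) = -3.311.
ε = (dQ/dP)(P/Q) = (-3.311)(77.54/432).

-0.594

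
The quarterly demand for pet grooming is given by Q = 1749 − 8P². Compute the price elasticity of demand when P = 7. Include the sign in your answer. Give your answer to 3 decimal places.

-0.578

At P = 7, Q = 1357.
dQ/dP = −16P = -112.
ε = (dQ/dP)(P/Q) = (-112)(7/1357).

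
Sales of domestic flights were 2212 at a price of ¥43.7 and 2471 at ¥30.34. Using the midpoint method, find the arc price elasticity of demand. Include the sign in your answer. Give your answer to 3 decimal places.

ΔQ = 2471 − 2212 = 259; ΔP = 30.34 − 43.7 = -13.36.
Midpoints: P̄ = 37.02, Q̄ = 2341.5.
ε = (ΔQ/ΔP)(P̄/Q̄) = (259/-13.36)(37.02/2341.5).

-0.307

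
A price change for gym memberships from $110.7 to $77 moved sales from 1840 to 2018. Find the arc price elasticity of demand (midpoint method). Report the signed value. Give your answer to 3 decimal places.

ΔQ = 2018 − 1840 = 178; ΔP = 77 − 110.7 = -33.7.
Midpoints: P̄ = 93.85, Q̄ = 1929.0.
ε = (ΔQ/ΔP)(P̄/Q̄) = (178/-33.7)(93.85/1929.0).

-0.257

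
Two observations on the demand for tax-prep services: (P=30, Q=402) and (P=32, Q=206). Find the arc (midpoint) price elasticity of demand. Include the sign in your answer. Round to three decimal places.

ΔQ = 206 − 402 = -196; ΔP = 32 − 30 = 2.
Midpoints: P̄ = 31.00, Q̄ = 304.0.
ε = (ΔQ/ΔP)(P̄/Q̄) = (-196/2)(31.00/304.0).

-9.993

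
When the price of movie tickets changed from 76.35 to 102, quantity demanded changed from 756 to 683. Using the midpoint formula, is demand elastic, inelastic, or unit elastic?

inelastic

Arc ε ≈ -0.353.
|ε| = 0.35 < 1.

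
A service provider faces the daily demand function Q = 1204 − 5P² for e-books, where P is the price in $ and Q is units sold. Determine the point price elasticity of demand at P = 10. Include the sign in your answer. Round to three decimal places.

-1.420

At P = 10, Q = 704.
dQ/dP = −10P = -100.
ε = (dQ/dP)(P/Q) = (-100)(10/704).
|ε| > 1, so demand is elastic at this price.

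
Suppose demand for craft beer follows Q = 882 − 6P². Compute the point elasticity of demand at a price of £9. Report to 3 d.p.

-2.455

At P = 9, Q = 396.
dQ/dP = −12P = -108.
ε = (dQ/dP)(P/Q) = (-108)(9/396).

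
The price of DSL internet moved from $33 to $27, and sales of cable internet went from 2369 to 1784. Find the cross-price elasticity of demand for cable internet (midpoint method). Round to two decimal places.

1.41

ΔQ_x = 1784 − 2369 = -585; ΔP_y = 27 − 33 = -6.
Midpoints: P̄_y = 30.00, Q̄_x = 2076.5.
ε_xy = (ΔQ_x/ΔP_y)(P̄_y/Q̄_x) = (-585/-6)(30.00/2076.5).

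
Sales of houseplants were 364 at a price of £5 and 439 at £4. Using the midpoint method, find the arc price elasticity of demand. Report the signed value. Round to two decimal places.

ΔQ = 439 − 364 = 75; ΔP = 4 − 5 = -1.
Midpoints: P̄ = 4.50, Q̄ = 401.5.
ε = (ΔQ/ΔP)(P̄/Q̄) = (75/-1)(4.50/401.5).

-0.84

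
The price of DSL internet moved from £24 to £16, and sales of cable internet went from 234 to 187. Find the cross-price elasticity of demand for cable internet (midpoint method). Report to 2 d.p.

0.56

ΔQ_x = 187 − 234 = -47; ΔP_y = 16 − 24 = -8.
Midpoints: P̄_y = 20.00, Q̄_x = 210.5.
ε_xy = (ΔQ_x/ΔP_y)(P̄_y/Q̄_x) = (-47/-8)(20.00/210.5).
ε_xy > 0, so the goods are substitutes.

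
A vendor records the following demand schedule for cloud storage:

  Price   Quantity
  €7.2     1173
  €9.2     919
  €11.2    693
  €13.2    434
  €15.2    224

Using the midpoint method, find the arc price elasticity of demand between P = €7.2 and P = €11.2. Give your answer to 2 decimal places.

-1.18

At P = 7.2, Q = 1173; at P = 11.2, Q = 693.
ΔQ = -480, ΔP = 4.0. Midpoints: P̄ = 9.20, Q̄ = 933.0.
ε = (ΔQ/ΔP)(P̄/Q̄) = (-480/4.0)(9.20/933.0).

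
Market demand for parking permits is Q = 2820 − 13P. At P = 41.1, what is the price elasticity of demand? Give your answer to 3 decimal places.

-0.234

At P = 41.1, Q = 2285.700.
dQ/dP = −13.
ε = (dQ/dP)(P/Q) = (-13)(41.1/2285.700).
|ε| < 1, so demand is inelastic at this price.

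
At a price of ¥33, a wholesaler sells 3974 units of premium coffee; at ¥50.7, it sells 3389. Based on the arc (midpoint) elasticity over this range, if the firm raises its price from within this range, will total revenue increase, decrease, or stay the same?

Arc ε = (-585/17.7)(41.85/3681.5) ≈ -0.376.
|ε| = 0.38 < 1, so demand is inelastic. A price rise therefore raises total revenue.

increase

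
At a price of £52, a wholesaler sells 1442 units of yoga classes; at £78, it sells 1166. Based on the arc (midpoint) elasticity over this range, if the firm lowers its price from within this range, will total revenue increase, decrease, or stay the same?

Arc ε = (-276/26)(65.00/1304.0) ≈ -0.529.
|ε| = 0.53 < 1, so demand is inelastic. A price cut therefore reduces total revenue.

decrease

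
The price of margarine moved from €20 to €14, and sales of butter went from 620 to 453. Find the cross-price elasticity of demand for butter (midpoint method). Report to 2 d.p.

0.88

ΔQ_x = 453 − 620 = -167; ΔP_y = 14 − 20 = -6.
Midpoints: P̄_y = 17.00, Q̄_x = 536.5.
ε_xy = (ΔQ_x/ΔP_y)(P̄_y/Q̄_x) = (-167/-6)(17.00/536.5).
ε_xy > 0, so the goods are substitutes.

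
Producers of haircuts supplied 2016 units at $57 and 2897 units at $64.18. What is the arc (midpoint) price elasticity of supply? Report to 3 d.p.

ΔQ = 2897 − 2016 = 881; ΔP = 64.18 − 57 = 7.18.
Midpoints: P̄ = 60.59, Q̄ = 2456.5.
ε_s = (ΔQ/ΔP)(P̄/Q̄) = (881/7.18)(60.59/2456.5).

3.026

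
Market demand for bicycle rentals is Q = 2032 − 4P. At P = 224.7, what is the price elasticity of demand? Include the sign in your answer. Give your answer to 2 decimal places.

At P = 224.7, Q = 1133.200.
dQ/dP = −4.
ε = (dQ/dP)(P/Q) = (-4)(224.7/1133.200).

-0.79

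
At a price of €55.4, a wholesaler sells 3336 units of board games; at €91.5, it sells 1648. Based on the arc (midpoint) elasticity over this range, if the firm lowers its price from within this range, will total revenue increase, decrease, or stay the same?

Arc ε = (-1688/36.1)(73.45/2492.0) ≈ -1.378.
|ε| = 1.38 > 1, so demand is elastic. A price cut therefore raises total revenue.

increase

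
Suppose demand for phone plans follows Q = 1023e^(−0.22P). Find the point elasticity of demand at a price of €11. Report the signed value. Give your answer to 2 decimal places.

-2.42

At P = 11, Q = 90.967.
dQ/dP = −0.22·1023e^(−0.22P) = −0.22Q = -20.013.
ε = (dQ/dP)(P/Q) = (-20.013)(11/90.967).
|ε| > 1, so demand is elastic at this price.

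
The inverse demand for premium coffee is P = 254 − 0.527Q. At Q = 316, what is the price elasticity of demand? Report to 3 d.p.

At Q = 316, P = 254 − 0.527(316) = 87.47.
dP/dQ = −0.527, so dQ/dP = 1/(−0.527) = -1.898.
ε = (dQ/dP)(P/Q) = (-1.898)(87.47/316).

-0.525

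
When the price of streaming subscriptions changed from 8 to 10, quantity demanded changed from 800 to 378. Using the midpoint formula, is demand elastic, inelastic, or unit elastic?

Arc ε ≈ -3.224.
|ε| = 3.22 > 1.

elastic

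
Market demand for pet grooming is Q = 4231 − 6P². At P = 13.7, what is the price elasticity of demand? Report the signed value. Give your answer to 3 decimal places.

At P = 13.7, Q = 3104.860.
dQ/dP = −12P = -164.400.
ε = (dQ/dP)(P/Q) = (-164.400)(13.7/3104.860).
|ε| < 1, so demand is inelastic at this price.

-0.725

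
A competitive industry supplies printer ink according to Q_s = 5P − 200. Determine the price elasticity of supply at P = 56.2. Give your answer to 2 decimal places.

At P = 56.2, Q_s = 81.
dQ_s/dP = 5.
ε_s = (dQ_s/dP)(P/Q_s) = (5)(56.2/81).

3.47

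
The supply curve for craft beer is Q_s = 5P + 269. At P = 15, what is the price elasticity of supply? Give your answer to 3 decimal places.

0.218

At P = 15, Q_s = 344.
dQ_s/dP = 5.
ε_s = (dQ_s/dP)(P/Q_s) = (5)(15/344).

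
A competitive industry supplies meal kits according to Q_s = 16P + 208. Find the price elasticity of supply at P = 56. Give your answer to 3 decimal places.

0.812

At P = 56, Q_s = 1104.
dQ_s/dP = 16.
ε_s = (dQ_s/dP)(P/Q_s) = (16)(56/1104).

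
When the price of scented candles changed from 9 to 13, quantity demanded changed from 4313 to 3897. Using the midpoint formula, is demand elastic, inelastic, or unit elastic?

inelastic

Arc ε ≈ -0.279.
|ε| = 0.28 < 1.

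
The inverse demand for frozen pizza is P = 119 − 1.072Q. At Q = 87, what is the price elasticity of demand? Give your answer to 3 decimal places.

At Q = 87, P = 119 − 1.072(87) = 25.74.
dP/dQ = −1.072, so dQ/dP = 1/(−1.072) = -0.933.
ε = (dQ/dP)(P/Q) = (-0.933)(25.74/87).

-0.276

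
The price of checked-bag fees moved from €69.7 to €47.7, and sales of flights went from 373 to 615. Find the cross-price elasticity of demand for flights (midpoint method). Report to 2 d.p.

-1.31

ΔQ_x = 615 − 373 = 242; ΔP_y = 47.7 − 69.7 = -22.
Midpoints: P̄_y = 58.70, Q̄_x = 494.0.
ε_xy = (ΔQ_x/ΔP_y)(P̄_y/Q̄_x) = (242/-22)(58.70/494.0).
ε_xy < 0, so the goods are complements.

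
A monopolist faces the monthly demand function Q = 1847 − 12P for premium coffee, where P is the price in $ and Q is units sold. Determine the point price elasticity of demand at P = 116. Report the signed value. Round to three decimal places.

-3.059

At P = 116, Q = 455.
dQ/dP = −12.
ε = (dQ/dP)(P/Q) = (-12)(116/455).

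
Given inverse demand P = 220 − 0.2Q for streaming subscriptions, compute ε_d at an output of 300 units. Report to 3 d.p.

At Q = 300, P = 220 − 0.2(300) = 160.00.
dP/dQ = −0.2, so dQ/dP = 1/(−0.2) = -5.000.
ε = (dQ/dP)(P/Q) = (-5.000)(160.00/300).

-2.667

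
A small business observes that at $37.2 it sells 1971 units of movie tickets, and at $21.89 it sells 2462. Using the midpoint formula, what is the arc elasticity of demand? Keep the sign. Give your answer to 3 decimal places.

ΔQ = 2462 − 1971 = 491; ΔP = 21.89 − 37.2 = -15.31.
Midpoints: P̄ = 29.55, Q̄ = 2216.5.
ε = (ΔQ/ΔP)(P̄/Q̄) = (491/-15.31)(29.55/2216.5).

-0.427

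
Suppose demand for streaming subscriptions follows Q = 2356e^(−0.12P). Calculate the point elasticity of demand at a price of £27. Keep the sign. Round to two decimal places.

-3.24

At P = 27, Q = 92.270.
dQ/dP = −0.12·2356e^(−0.12P) = −0.12Q = -11.072.
ε = (dQ/dP)(P/Q) = (-11.072)(27/92.270).
|ε| > 1, so demand is elastic at this price.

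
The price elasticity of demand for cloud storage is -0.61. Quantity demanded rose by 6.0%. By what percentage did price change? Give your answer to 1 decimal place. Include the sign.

%ΔP ≈ %ΔQ / ε = (6.0%)/(-0.61) = -9.84%.

-9.8%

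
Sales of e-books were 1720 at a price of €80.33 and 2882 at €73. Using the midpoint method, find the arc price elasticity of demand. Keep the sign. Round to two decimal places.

ΔQ = 2882 − 1720 = 1162; ΔP = 73 − 80.33 = -7.33.
Midpoints: P̄ = 76.66, Q̄ = 2301.0.
ε = (ΔQ/ΔP)(P̄/Q̄) = (1162/-7.33)(76.66/2301.0).

-5.28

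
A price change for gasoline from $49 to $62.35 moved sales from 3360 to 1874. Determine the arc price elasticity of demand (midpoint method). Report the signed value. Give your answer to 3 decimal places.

-2.368

ΔQ = 1874 − 3360 = -1486; ΔP = 62.35 − 49 = 13.35.
Midpoints: P̄ = 55.67, Q̄ = 2617.0.
ε = (ΔQ/ΔP)(P̄/Q̄) = (-1486/13.35)(55.67/2617.0).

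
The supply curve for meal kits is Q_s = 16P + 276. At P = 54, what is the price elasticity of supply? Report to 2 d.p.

At P = 54, Q_s = 1140.
dQ_s/dP = 16.
ε_s = (dQ_s/dP)(P/Q_s) = (16)(54/1140).

0.76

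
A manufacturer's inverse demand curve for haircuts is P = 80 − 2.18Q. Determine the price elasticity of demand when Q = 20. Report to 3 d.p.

-0.835

At Q = 20, P = 80 − 2.18(20) = 36.40.
dP/dQ = −2.18, so dQ/dP = 1/(−2.18) = -0.459.
ε = (dQ/dP)(P/Q) = (-0.459)(36.40/20).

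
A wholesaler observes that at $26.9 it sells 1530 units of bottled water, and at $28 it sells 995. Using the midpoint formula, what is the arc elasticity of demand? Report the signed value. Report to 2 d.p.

ΔQ = 995 − 1530 = -535; ΔP = 28 − 26.9 = 1.1.
Midpoints: P̄ = 27.45, Q̄ = 1262.5.
ε = (ΔQ/ΔP)(P̄/Q̄) = (-535/1.1)(27.45/1262.5).

-10.57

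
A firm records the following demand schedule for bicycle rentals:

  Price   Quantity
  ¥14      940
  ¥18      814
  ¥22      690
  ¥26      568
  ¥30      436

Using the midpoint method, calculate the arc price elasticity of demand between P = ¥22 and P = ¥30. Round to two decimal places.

At P = 22, Q = 690; at P = 30, Q = 436.
ΔQ = -254, ΔP = 8. Midpoints: P̄ = 26.00, Q̄ = 563.0.
ε = (ΔQ/ΔP)(P̄/Q̄) = (-254/8)(26.00/563.0).

-1.47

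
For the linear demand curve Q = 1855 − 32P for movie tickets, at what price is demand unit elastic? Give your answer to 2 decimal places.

28.98

For linear demand Q = a − bP, ε = −bP/(a − bP). |ε| = 1 when bP = a − bP, i.e. P = a/(2b).
P = 1855/(2·32) = 1855/64 = 28.9844.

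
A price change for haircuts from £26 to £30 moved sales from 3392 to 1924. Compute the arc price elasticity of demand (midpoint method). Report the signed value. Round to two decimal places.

-3.87

ΔQ = 1924 − 3392 = -1468; ΔP = 30 − 26 = 4.
Midpoints: P̄ = 28.00, Q̄ = 2658.0.
ε = (ΔQ/ΔP)(P̄/Q̄) = (-1468/4)(28.00/2658.0).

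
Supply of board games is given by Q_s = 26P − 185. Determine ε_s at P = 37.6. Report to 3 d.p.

At P = 37.6, Q_s = 792.60.
dQ_s/dP = 26.
ε_s = (dQ_s/dP)(P/Q_s) = (26)(37.6/792.60).

1.233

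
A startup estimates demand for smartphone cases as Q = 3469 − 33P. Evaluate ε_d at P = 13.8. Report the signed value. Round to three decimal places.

-0.151

At P = 13.8, Q = 3013.600.
dQ/dP = −33.
ε = (dQ/dP)(P/Q) = (-33)(13.8/3013.600).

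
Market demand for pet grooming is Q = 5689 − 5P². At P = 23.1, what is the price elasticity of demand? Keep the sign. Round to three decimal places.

At P = 23.1, Q = 3020.950.
dQ/dP = −10P = -231.
ε = (dQ/dP)(P/Q) = (-231)(23.1/3020.950).
|ε| > 1, so demand is elastic at this price.

-1.766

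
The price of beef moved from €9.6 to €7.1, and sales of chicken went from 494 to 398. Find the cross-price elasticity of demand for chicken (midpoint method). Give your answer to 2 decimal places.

0.72

ΔQ_x = 398 − 494 = -96; ΔP_y = 7.1 − 9.6 = -2.5.
Midpoints: P̄_y = 8.35, Q̄_x = 446.0.
ε_xy = (ΔQ_x/ΔP_y)(P̄_y/Q̄_x) = (-96/-2.5)(8.35/446.0).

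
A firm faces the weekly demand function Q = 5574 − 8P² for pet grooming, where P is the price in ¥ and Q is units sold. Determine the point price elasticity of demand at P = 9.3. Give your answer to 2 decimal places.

At P = 9.3, Q = 4882.080.
dQ/dP = −16P = -148.800.
ε = (dQ/dP)(P/Q) = (-148.800)(9.3/4882.080).

-0.28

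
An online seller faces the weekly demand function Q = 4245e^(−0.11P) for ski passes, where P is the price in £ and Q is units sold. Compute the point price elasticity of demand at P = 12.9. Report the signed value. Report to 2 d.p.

At P = 12.9, Q = 1027.103.
dQ/dP = −0.11·4245e^(−0.11P) = −0.11Q = -112.981.
ε = (dQ/dP)(P/Q) = (-112.981)(12.9/1027.103).

-1.42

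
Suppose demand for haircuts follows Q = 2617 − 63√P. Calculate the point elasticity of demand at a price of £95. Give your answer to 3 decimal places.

-0.153

At P = 95, Q = 2002.952.
dQ/dP = −63/(2√P) = -3.232.
ε = (dQ/dP)(P/Q) = (-3.232)(95/2002.952).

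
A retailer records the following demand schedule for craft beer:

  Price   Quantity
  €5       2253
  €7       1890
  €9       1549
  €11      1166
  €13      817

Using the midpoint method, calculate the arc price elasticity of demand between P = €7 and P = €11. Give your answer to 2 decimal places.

-1.07

At P = 7, Q = 1890; at P = 11, Q = 1166.
ΔQ = -724, ΔP = 4. Midpoints: P̄ = 9.00, Q̄ = 1528.0.
ε = (ΔQ/ΔP)(P̄/Q̄) = (-724/4)(9.00/1528.0).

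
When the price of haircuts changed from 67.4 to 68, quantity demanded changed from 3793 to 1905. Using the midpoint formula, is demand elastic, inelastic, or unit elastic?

Arc ε ≈ -74.773.
|ε| = 74.77 > 1.

elastic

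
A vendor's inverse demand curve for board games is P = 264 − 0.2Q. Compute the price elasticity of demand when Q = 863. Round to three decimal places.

-0.530

At Q = 863, P = 264 − 0.2(863) = 91.40.
dP/dQ = −0.2, so dQ/dP = 1/(−0.2) = -5.000.
ε = (dQ/dP)(P/Q) = (-5.000)(91.40/863).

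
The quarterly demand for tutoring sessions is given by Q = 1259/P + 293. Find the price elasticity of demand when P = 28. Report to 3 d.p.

At P = 28, Q = 337.964.
dQ/dP = −1259/P² = -1.606.
ε = (dQ/dP)(P/Q) = (-1.606)(28/337.964).

-0.133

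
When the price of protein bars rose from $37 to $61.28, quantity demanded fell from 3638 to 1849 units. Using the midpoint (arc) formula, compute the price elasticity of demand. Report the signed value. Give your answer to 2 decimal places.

ΔQ = 1849 − 3638 = -1789; ΔP = 61.28 − 37 = 24.28.
Midpoints: P̄ = 49.14, Q̄ = 2743.5.
ε = (ΔQ/ΔP)(P̄/Q̄) = (-1789/24.28)(49.14/2743.5).

-1.32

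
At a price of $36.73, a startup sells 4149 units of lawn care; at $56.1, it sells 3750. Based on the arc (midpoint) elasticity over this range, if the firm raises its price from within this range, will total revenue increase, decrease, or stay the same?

Arc ε = (-399/19.37)(46.41/3949.5) ≈ -0.242.
|ε| = 0.24 < 1, so demand is inelastic. A price rise therefore raises total revenue.

increase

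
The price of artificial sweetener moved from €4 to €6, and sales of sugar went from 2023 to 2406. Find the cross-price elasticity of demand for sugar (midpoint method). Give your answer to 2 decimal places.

ΔQ_x = 2406 − 2023 = 383; ΔP_y = 6 − 4 = 2.
Midpoints: P̄_y = 5.00, Q̄_x = 2214.5.
ε_xy = (ΔQ_x/ΔP_y)(P̄_y/Q̄_x) = (383/2)(5.00/2214.5).

0.43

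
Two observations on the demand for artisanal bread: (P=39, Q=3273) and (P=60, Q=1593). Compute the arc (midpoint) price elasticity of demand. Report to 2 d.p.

ΔQ = 1593 − 3273 = -1680; ΔP = 60 − 39 = 21.
Midpoints: P̄ = 49.50, Q̄ = 2433.0.
ε = (ΔQ/ΔP)(P̄/Q̄) = (-1680/21)(49.50/2433.0).

-1.63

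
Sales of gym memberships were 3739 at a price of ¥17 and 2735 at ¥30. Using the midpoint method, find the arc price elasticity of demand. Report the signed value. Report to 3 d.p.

-0.561

ΔQ = 2735 − 3739 = -1004; ΔP = 30 − 17 = 13.
Midpoints: P̄ = 23.50, Q̄ = 3237.0.
ε = (ΔQ/ΔP)(P̄/Q̄) = (-1004/13)(23.50/3237.0).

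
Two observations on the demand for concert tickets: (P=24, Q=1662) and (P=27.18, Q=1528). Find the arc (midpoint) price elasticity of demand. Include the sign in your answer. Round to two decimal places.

ΔQ = 1528 − 1662 = -134; ΔP = 27.18 − 24 = 3.18.
Midpoints: P̄ = 25.59, Q̄ = 1595.0.
ε = (ΔQ/ΔP)(P̄/Q̄) = (-134/3.18)(25.59/1595.0).

-0.68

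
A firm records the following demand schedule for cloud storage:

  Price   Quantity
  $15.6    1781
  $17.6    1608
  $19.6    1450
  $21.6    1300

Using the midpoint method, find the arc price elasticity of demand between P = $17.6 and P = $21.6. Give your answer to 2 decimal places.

-1.04

At P = 17.6, Q = 1608; at P = 21.6, Q = 1300.
ΔQ = -308, ΔP = 4.0. Midpoints: P̄ = 19.60, Q̄ = 1454.0.
ε = (ΔQ/ΔP)(P̄/Q̄) = (-308/4.0)(19.60/1454.0).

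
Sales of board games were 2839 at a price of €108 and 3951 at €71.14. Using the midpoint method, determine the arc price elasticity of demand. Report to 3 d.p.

ΔQ = 3951 − 2839 = 1112; ΔP = 71.14 − 108 = -36.86.
Midpoints: P̄ = 89.57, Q̄ = 3395.0.
ε = (ΔQ/ΔP)(P̄/Q̄) = (1112/-36.86)(89.57/3395.0).

-0.796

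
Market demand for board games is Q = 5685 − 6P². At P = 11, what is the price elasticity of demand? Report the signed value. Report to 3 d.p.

-0.293

At P = 11, Q = 4959.
dQ/dP = −12P = -132.
ε = (dQ/dP)(P/Q) = (-132)(11/4959).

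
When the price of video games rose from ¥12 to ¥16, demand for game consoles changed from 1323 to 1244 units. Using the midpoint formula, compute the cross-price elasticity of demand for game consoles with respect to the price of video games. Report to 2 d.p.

-0.22

ΔQ_x = 1244 − 1323 = -79; ΔP_y = 16 − 12 = 4.
Midpoints: P̄_y = 14.00, Q̄_x = 1283.5.
ε_xy = (ΔQ_x/ΔP_y)(P̄_y/Q̄_x) = (-79/4)(14.00/1283.5).
ε_xy < 0, so the goods are complements.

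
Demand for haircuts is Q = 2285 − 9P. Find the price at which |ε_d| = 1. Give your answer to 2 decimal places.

126.94

For linear demand Q = a − bP, ε = −bP/(a − bP). |ε| = 1 when bP = a − bP, i.e. P = a/(2b).
P = 2285/(2·9) = 2285/18 = 126.9444.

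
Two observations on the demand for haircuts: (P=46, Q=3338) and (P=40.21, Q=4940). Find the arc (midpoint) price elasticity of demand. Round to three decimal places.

-2.881

ΔQ = 4940 − 3338 = 1602; ΔP = 40.21 − 46 = -5.79.
Midpoints: P̄ = 43.11, Q̄ = 4139.0.
ε = (ΔQ/ΔP)(P̄/Q̄) = (1602/-5.79)(43.11/4139.0).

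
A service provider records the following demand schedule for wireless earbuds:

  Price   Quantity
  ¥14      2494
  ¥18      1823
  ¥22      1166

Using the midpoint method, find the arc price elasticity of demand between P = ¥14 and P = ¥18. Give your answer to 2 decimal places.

At P = 14, Q = 2494; at P = 18, Q = 1823.
ΔQ = -671, ΔP = 4. Midpoints: P̄ = 16.00, Q̄ = 2158.5.
ε = (ΔQ/ΔP)(P̄/Q̄) = (-671/4)(16.00/2158.5).

-1.24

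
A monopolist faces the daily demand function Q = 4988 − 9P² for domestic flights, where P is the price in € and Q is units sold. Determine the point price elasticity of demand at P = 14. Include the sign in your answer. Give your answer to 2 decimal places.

At P = 14, Q = 3224.
dQ/dP = −18P = -252.
ε = (dQ/dP)(P/Q) = (-252)(14/3224).

-1.09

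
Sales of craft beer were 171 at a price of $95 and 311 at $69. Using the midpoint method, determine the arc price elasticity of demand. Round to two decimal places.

-1.83

ΔQ = 311 − 171 = 140; ΔP = 69 − 95 = -26.
Midpoints: P̄ = 82.00, Q̄ = 241.0.
ε = (ΔQ/ΔP)(P̄/Q̄) = (140/-26)(82.00/241.0).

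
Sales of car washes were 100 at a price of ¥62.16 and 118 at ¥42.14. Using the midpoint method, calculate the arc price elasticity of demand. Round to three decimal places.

-0.430

ΔQ = 118 − 100 = 18; ΔP = 42.14 − 62.16 = -20.02.
Midpoints: P̄ = 52.15, Q̄ = 109.0.
ε = (ΔQ/ΔP)(P̄/Q̄) = (18/-20.02)(52.15/109.0).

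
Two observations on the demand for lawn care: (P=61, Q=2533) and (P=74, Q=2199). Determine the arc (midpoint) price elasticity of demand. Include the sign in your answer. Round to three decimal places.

-0.733

ΔQ = 2199 − 2533 = -334; ΔP = 74 − 61 = 13.
Midpoints: P̄ = 67.50, Q̄ = 2366.0.
ε = (ΔQ/ΔP)(P̄/Q̄) = (-334/13)(67.50/2366.0).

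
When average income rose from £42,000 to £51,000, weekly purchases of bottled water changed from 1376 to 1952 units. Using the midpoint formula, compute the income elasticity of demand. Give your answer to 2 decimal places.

1.79

ΔQ = 576, ΔI = 9000. Midpoints: Ī = 46,500, Q̄ = 1664.0.
ε_I = (ΔQ/ΔI)(Ī/Q̄) = (576/9000)(46500/1664.0).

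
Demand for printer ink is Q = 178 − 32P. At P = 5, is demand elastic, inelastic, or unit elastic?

elastic

Q = 18, dQ/dP = -32.
ε = (dQ/dP)(P/Q) ≈ -8.889.
|ε| = 8.89 > 1.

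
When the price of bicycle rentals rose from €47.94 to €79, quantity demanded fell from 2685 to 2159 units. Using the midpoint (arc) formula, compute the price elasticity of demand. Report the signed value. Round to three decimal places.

-0.444

ΔQ = 2159 − 2685 = -526; ΔP = 79 − 47.94 = 31.06.
Midpoints: P̄ = 63.47, Q̄ = 2422.0.
ε = (ΔQ/ΔP)(P̄/Q̄) = (-526/31.06)(63.47/2422.0).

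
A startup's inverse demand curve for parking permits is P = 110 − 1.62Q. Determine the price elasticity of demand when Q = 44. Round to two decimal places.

At Q = 44, P = 110 − 1.62(44) = 38.72.
dP/dQ = −1.62, so dQ/dP = 1/(−1.62) = -0.617.
ε = (dQ/dP)(P/Q) = (-0.617)(38.72/44).

-0.54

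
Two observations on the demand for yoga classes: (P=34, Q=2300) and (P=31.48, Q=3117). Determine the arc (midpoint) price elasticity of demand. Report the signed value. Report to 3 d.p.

-3.919

ΔQ = 3117 − 2300 = 817; ΔP = 31.48 − 34 = -2.52.
Midpoints: P̄ = 32.74, Q̄ = 2708.5.
ε = (ΔQ/ΔP)(P̄/Q̄) = (817/-2.52)(32.74/2708.5).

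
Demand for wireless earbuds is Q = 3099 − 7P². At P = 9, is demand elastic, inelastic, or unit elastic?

Q = 2532, dQ/dP = -126.
ε = (dQ/dP)(P/Q) ≈ -0.448.
|ε| = 0.45 < 1.

inelastic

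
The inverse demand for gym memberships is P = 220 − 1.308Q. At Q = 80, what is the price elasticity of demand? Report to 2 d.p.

At Q = 80, P = 220 − 1.308(80) = 115.36.
dP/dQ = −1.308, so dQ/dP = 1/(−1.308) = -0.765.
ε = (dQ/dP)(P/Q) = (-0.765)(115.36/80).

-1.10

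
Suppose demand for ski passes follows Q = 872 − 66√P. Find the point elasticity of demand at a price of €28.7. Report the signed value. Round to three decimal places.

-0.341

At P = 28.7, Q = 518.422.
dQ/dP = −66/(2√P) = -6.160.
ε = (dQ/dP)(P/Q) = (-6.160)(28.7/518.422).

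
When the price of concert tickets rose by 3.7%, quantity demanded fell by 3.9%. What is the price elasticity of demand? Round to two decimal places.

-1.05

ε = %ΔQ / %ΔP = (-3.9)/(3.7) = -1.054.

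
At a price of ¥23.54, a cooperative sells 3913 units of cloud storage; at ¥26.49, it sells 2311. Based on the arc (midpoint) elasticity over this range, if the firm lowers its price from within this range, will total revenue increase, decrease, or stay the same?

increase

Arc ε = (-1602/2.95)(25.02/3112.0) ≈ -4.365.
|ε| = 4.37 > 1, so demand is elastic. A price cut therefore raises total revenue.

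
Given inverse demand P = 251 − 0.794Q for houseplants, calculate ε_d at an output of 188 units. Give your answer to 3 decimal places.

At Q = 188, P = 251 − 0.794(188) = 101.73.
dP/dQ = −0.794, so dQ/dP = 1/(−0.794) = -1.259.
ε = (dQ/dP)(P/Q) = (-1.259)(101.73/188).

-0.681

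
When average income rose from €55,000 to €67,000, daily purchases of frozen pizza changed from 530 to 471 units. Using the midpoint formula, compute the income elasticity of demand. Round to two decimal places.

ΔQ = -59, ΔI = 12000. Midpoints: Ī = 61,000, Q̄ = 500.5.
ε_I = (ΔQ/ΔI)(Ī/Q̄) = (-59/12000)(61000/500.5).

-0.60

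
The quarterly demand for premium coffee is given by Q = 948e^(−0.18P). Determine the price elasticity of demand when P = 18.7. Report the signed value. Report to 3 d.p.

-3.366

At P = 18.7, Q = 32.732.
dQ/dP = −0.18·948e^(−0.18P) = −0.18Q = -5.892.
ε = (dQ/dP)(P/Q) = (-5.892)(18.7/32.732).
|ε| > 1, so demand is elastic at this price.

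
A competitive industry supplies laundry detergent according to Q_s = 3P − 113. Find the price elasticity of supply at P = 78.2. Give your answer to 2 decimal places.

At P = 78.2, Q_s = 121.60.
dQ_s/dP = 3.
ε_s = (dQ_s/dP)(P/Q_s) = (3)(78.2/121.60).

1.93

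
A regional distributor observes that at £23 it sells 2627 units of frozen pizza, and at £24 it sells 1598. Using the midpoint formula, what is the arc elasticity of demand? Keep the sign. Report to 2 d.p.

-11.45

ΔQ = 1598 − 2627 = -1029; ΔP = 24 − 23 = 1.
Midpoints: P̄ = 23.50, Q̄ = 2112.5.
ε = (ΔQ/ΔP)(P̄/Q̄) = (-1029/1)(23.50/2112.5).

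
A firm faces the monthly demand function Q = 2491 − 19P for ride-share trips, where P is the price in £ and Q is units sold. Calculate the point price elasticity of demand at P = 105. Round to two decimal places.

At P = 105, Q = 496.
dQ/dP = −19.
ε = (dQ/dP)(P/Q) = (-19)(105/496).
|ε| > 1, so demand is elastic at this price.

-4.02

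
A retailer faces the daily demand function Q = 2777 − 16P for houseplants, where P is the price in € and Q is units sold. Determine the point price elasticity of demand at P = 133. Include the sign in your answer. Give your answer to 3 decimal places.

-3.279

At P = 133, Q = 649.
dQ/dP = −16.
ε = (dQ/dP)(P/Q) = (-16)(133/649).
|ε| > 1, so demand is elastic at this price.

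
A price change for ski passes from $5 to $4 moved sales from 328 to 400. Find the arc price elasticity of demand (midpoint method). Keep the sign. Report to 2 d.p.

ΔQ = 400 − 328 = 72; ΔP = 4 − 5 = -1.
Midpoints: P̄ = 4.50, Q̄ = 364.0.
ε = (ΔQ/ΔP)(P̄/Q̄) = (72/-1)(4.50/364.0).

-0.89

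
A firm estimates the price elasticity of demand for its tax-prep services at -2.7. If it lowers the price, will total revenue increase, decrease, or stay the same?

increase

|ε| = 2.70 > 1, so demand is elastic. A price cut therefore raises total revenue.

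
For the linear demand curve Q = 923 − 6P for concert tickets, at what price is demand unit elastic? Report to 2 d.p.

76.92

For linear demand Q = a − bP, ε = −bP/(a − bP). |ε| = 1 when bP = a − bP, i.e. P = a/(2b).
P = 923/(2·6) = 923/12 = 76.9167.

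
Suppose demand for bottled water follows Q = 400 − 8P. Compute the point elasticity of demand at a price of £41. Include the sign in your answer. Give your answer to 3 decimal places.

-4.556

At P = 41, Q = 72.
dQ/dP = −8.
ε = (dQ/dP)(P/Q) = (-8)(41/72).
|ε| > 1, so demand is elastic at this price.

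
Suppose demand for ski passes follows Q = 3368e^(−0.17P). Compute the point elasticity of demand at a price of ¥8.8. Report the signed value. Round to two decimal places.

At P = 8.8, Q = 754.514.
dQ/dP = −0.17·3368e^(−0.17P) = −0.17Q = -128.267.
ε = (dQ/dP)(P/Q) = (-128.267)(8.8/754.514).

-1.50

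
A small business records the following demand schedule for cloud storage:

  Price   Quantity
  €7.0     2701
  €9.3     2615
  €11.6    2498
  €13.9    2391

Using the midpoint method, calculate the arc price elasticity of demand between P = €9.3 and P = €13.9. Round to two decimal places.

At P = 9.3, Q = 2615; at P = 13.9, Q = 2391.
ΔQ = -224, ΔP = 4.6. Midpoints: P̄ = 11.60, Q̄ = 2503.0.
ε = (ΔQ/ΔP)(P̄/Q̄) = (-224/4.6)(11.60/2503.0).

-0.23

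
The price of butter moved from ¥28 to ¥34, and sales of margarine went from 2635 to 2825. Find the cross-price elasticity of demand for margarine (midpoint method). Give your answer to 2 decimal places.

ΔQ_x = 2825 − 2635 = 190; ΔP_y = 34 − 28 = 6.
Midpoints: P̄_y = 31.00, Q̄_x = 2730.0.
ε_xy = (ΔQ_x/ΔP_y)(P̄_y/Q̄_x) = (190/6)(31.00/2730.0).
ε_xy > 0, so the goods are substitutes.

0.36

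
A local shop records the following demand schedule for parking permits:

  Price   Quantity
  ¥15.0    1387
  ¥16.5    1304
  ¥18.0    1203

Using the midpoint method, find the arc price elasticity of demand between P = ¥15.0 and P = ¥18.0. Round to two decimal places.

At P = 15.0, Q = 1387; at P = 18.0, Q = 1203.
ΔQ = -184, ΔP = 3.0. Midpoints: P̄ = 16.50, Q̄ = 1295.0.
ε = (ΔQ/ΔP)(P̄/Q̄) = (-184/3.0)(16.50/1295.0).

-0.78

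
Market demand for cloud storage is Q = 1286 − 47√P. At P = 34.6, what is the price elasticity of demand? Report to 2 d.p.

At P = 34.6, Q = 1009.538.
dQ/dP = −47/(2√P) = -3.995.
ε = (dQ/dP)(P/Q) = (-3.995)(34.6/1009.538).

-0.14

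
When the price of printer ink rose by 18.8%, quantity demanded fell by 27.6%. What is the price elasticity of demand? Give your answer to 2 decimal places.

ε = %ΔQ / %ΔP = (-27.6)/(18.8) = -1.468.

-1.47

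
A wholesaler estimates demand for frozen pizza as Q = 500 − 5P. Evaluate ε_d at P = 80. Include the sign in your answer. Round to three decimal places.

-4.000

At P = 80, Q = 100.
dQ/dP = −5.
ε = (dQ/dP)(P/Q) = (-5)(80/100).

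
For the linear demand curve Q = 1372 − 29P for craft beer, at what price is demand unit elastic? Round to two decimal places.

23.66

For linear demand Q = a − bP, ε = −bP/(a − bP). |ε| = 1 when bP = a − bP, i.e. P = a/(2b).
P = 1372/(2·29) = 1372/58 = 23.6552.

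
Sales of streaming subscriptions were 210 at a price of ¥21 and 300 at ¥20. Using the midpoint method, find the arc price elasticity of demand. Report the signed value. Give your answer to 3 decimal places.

ΔQ = 300 − 210 = 90; ΔP = 20 − 21 = -1.
Midpoints: P̄ = 20.50, Q̄ = 255.0.
ε = (ΔQ/ΔP)(P̄/Q̄) = (90/-1)(20.50/255.0).

-7.235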